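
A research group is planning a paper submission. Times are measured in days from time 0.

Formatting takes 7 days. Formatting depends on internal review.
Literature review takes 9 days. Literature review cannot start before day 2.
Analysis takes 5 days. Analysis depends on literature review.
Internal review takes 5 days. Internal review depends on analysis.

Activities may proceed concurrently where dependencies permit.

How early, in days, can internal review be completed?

Literature review waits on its own release at day 2, so it starts at day 2 and finishes at 2 + 9 = day 11.
Analysis waits on literature review (finishes day 11), so it starts at day 11 and finishes at 11 + 5 = day 16.
Internal review cannot begin until analysis (finishes day 16). It runs from day 16 to 16 + 5 = day 21.

21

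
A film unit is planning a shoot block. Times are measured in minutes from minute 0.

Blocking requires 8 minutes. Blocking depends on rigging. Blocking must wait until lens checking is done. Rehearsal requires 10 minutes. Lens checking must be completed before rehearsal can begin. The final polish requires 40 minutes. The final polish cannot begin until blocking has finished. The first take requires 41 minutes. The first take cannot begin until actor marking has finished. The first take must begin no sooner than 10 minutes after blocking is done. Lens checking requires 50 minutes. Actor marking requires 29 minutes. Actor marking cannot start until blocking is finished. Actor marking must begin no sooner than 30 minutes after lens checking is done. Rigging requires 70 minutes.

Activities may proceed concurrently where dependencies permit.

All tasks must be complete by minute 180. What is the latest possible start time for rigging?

The first take must finish by minute 180; it takes 41 minutes, so it must start by 180 − 41 = minute 139.
Actor marking has to be done before the first take (must start by minute 139). That means finishing by minute 139, i.e. starting by 139 − 29 = minute 110.
Nothing follows the final polish; the deadline of minute 180 is its only limit. It must start by 180 − 40 = minute 140.
Blocking feeds actor marking (must start by minute 110); the final polish (must start by minute 140); the first take (must start by minute 139, minus 10-minute gap → minute 129). Taking the minimum, blocking must finish by minute 110 and start by 110 − 8 = minute 102.
Rigging must finish before blocking (must start by minute 102). With a 70-minute duration, rigging must start by 102 − 70 = minute 32.

32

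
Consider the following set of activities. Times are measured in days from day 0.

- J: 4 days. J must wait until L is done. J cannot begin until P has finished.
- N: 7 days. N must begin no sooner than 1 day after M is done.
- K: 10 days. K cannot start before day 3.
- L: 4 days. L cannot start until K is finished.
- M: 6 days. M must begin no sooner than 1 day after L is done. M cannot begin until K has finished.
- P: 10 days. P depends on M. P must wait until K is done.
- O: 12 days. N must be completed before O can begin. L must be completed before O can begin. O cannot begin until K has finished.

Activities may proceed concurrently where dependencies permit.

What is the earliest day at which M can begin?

18

K waits on its own release at day 3, so it starts at day 3 and finishes at 3 + 10 = day 13.
L waits on K (finishes day 13), so it starts at day 13 and finishes at 13 + 4 = day 17.
M waits on L (finishes day 17, plus 1-day gap → day 18); K (finishes day 13). The latest of these is day 18, which is the earliest M can start.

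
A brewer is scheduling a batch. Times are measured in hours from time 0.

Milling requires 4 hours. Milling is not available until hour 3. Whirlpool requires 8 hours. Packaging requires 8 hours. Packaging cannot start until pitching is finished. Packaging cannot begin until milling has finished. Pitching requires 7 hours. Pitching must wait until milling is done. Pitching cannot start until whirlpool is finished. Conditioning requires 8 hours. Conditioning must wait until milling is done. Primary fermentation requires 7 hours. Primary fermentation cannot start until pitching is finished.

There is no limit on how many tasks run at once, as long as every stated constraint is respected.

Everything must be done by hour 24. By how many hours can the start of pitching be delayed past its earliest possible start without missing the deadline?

1

Whirlpool can start immediately at hour 0; it finishes at hour 8.
Milling cannot begin until its own release at hour 3. It runs from hour 3 to 3 + 4 = hour 7.
Pitching has to wait for milling (finishes hour 7); whirlpool (finishes hour 8). The latest of these is hour 8, so pitching runs hour 8 to 8 + 7 = hour 15.

Working backward from the deadline:
Primary fermentation must finish by hour 24; it takes 7 hours, so it must start by 24 − 7 = hour 17.
To finish by hour 24, packaging (duration 8) must start no later than hour 16.
Pitching has several dependents: primary fermentation (must start by hour 17); packaging (must start by hour 16). The earliest of those limits is hour 16, so pitching must start by 16 − 7 = hour 9.
So pitching can start as early as hour 8 and as late as hour 9, giving 9 − 8 = 1 hour of slack.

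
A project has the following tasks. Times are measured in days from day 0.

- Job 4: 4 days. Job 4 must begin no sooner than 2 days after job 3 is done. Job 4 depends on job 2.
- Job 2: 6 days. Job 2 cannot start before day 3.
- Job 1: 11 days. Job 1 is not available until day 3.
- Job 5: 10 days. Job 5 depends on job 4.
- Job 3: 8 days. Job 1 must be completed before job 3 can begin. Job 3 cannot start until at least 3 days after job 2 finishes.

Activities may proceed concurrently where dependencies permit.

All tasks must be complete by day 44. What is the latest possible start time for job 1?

Job 5 must finish by day 44; it takes 10 days, so it must start by 44 − 10 = day 34.
Since job 5 (must start by day 34) depends on it, job 4 must finish by day 34. Backing off its 4-day duration gives a latest start of day 30.
Since job 4 (must start by day 30, minus 2-day gap → day 28) depends on it, job 3 must finish by day 28. Backing off its 8-day duration gives a latest start of day 20.
Job 1 has to be done before job 3 (must start by day 20). That means finishing by day 20, i.e. starting by 20 − 11 = day 9.

9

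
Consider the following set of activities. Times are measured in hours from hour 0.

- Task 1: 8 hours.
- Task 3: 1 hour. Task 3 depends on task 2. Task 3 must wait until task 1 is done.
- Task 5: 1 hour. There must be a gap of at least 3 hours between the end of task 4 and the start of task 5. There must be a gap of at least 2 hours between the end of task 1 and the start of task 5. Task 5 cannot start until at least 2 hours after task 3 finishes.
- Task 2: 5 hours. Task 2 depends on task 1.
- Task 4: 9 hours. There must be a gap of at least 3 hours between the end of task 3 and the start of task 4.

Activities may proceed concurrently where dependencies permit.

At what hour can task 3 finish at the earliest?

Nothing blocks task 1, so it runs from hour 0 to hour 8.
Task 2 cannot begin until task 1 (finishes hour 8). It runs from hour 8 to 8 + 5 = hour 13.
Task 3 needs all of task 2 (finishes hour 13); task 1 (finishes hour 8). That puts its earliest start at hour 13; it finishes at 13 + 1 = hour 14.

14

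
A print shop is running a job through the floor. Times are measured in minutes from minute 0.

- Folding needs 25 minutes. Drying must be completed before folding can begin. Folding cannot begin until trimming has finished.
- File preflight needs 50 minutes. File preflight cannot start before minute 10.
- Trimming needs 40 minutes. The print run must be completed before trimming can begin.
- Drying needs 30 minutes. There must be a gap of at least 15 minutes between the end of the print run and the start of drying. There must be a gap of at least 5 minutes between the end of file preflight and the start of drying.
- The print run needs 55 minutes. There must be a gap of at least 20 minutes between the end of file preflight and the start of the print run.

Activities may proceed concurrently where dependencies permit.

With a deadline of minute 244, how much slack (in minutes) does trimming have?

44

File preflight waits on its own release at minute 10, so it starts at minute 10 and finishes at 10 + 50 = minute 60.
The print run cannot begin until file preflight (finishes minute 60, plus 20-minute gap → minute 80). It runs from minute 80 to 80 + 55 = minute 135.
After the print run (finishes minute 135), trimming can start at minute 135 and finishes at minute 175.

Working backward from the deadline:
Folding has no dependents, so it just needs to finish by minute 244. Starting by 244 − 25 = minute 219 achieves that.
Trimming feeds into folding (must start by minute 219); so trimming must finish by minute 219 and therefore start by minute 179.
So trimming can start as early as minute 135 and as late as minute 179, giving 179 − 135 = 44 minutes of slack.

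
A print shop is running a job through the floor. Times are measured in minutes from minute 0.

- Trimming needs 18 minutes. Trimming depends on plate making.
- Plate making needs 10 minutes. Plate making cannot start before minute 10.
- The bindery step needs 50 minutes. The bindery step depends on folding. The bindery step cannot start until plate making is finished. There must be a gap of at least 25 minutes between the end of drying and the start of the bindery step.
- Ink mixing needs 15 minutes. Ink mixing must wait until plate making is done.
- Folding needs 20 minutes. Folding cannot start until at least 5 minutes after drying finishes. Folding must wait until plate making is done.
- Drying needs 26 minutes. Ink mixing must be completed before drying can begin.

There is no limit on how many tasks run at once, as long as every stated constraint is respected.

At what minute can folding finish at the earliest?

86

Plate making cannot begin until its own release at minute 10. It runs from minute 10 to 10 + 10 = minute 20.
After plate making (finishes minute 20), ink mixing can start at minute 20 and finishes at minute 35.
Drying waits on ink mixing (finishes minute 35), so it starts at minute 35 and finishes at 35 + 26 = minute 61.
Folding needs all of drying (finishes minute 61, plus 5-minute gap → minute 66); plate making (finishes minute 20). That puts its earliest start at minute 66; it finishes at 66 + 20 = minute 86.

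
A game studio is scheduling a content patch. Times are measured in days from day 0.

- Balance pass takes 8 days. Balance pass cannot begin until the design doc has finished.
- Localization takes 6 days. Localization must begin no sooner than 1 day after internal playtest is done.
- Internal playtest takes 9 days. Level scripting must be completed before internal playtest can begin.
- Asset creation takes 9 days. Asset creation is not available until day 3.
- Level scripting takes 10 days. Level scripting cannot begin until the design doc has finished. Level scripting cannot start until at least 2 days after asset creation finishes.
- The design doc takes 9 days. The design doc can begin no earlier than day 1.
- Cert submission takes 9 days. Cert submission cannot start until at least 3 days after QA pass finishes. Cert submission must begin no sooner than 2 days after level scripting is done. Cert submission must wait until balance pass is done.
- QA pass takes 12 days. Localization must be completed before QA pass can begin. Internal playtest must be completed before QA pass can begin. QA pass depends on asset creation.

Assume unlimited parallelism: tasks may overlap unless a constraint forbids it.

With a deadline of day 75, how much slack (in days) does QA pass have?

Asset creation waits on its own release at day 3, so it starts at day 3 and finishes at 3 + 9 = day 12.
The design doc cannot begin until its own release at day 1. It runs from day 1 to 1 + 9 = day 10.
Level scripting cannot start until the design doc (finishes day 10); asset creation (finishes day 12, plus 2-day gap → day 14). The controlling bound is day 14, so level scripting finishes at 14 + 10 = day 24.
Internal playtest waits on level scripting (finishes day 24), so it starts at day 24 and finishes at 24 + 9 = day 33.
Localization waits on internal playtest (finishes day 33, plus 1-day gap → day 34), so it starts at day 34 and finishes at 34 + 6 = day 40.
QA pass cannot start until localization (finishes day 40); internal playtest (finishes day 33); asset creation (finishes day 12). The controlling bound is day 40, so QA pass finishes at 40 + 12 = day 52.

Working backward from the deadline:
Nothing follows cert submission; the deadline of day 75 is its only limit. It must start by 75 − 9 = day 66.
QA pass feeds into cert submission (must start by day 66, minus 3-day gap → day 63); so QA pass must finish by day 63 and therefore start by day 51.
So QA pass can start as early as day 40 and as late as day 51, giving 51 − 40 = 11 days of slack.

11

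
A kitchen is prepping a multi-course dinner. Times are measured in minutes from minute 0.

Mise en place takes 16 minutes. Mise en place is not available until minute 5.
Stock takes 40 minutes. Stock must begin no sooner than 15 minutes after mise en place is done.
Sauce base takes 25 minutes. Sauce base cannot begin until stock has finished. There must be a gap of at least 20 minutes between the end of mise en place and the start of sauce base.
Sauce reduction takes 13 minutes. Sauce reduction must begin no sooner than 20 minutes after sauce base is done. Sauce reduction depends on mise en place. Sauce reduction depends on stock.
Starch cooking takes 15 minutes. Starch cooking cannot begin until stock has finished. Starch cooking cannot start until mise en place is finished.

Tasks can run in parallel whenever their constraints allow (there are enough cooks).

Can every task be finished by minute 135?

Yes

Mise en place waits on its own release at minute 5, so it starts at minute 5 and finishes at 5 + 16 = minute 21.
After mise en place (finishes minute 21, plus 15-minute gap → minute 36), stock can start at minute 36 and finishes at minute 76.
Starch cooking cannot start until stock (finishes minute 76); mise en place (finishes minute 21). The controlling bound is minute 76, so starch cooking finishes at 76 + 15 = minute 91.
Sauce base has to wait for stock (finishes minute 76); mise en place (finishes minute 21, plus 20-minute gap → minute 41). The latest of these is minute 76, so sauce base runs minute 76 to 76 + 25 = minute 101.
Sauce reduction needs all of sauce base (finishes minute 101, plus 20-minute gap → minute 121); mise en place (finishes minute 21); stock (finishes minute 76). That puts its earliest start at minute 121; it finishes at 121 + 13 = minute 134.
Every task is finished by minute 134, which is no later than the deadline of 135, so the schedule is feasible.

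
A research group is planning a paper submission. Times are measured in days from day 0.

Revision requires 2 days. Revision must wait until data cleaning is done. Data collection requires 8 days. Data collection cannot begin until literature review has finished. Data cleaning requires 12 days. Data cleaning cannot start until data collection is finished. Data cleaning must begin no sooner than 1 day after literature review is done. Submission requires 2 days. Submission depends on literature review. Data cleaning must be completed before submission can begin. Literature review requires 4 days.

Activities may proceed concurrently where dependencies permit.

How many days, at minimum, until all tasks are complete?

Nothing blocks literature review, so it runs from day 0 to day 4.
After literature review (finishes day 4), data collection can start at day 4 and finishes at day 12.
Data cleaning cannot start until data collection (finishes day 12); literature review (finishes day 4, plus 1-day gap → day 5). The controlling bound is day 12, so data cleaning finishes at 12 + 12 = day 24.
For submission: literature review (finishes day 4); data cleaning (finishes day 24). Taking the maximum gives a start of day 24, and it finishes at 24 + 2 = day 26.
Revision waits on data cleaning (finishes day 24), so it starts at day 24 and finishes at 24 + 2 = day 26.
All tasks are finished once the last one completes. Finish times: Literature review at 4, Data collection at 12, Data cleaning at 24, Revision at 26, Submission at 26. The latest is day 26.

26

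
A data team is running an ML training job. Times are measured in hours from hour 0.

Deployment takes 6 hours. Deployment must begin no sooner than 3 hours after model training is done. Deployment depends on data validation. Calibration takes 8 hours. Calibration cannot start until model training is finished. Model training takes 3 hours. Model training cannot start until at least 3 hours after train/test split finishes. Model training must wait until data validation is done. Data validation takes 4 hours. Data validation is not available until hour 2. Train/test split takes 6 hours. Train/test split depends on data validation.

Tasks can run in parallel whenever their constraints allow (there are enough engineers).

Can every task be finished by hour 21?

No

After its own release at hour 2, data validation can start at hour 2 and finishes at hour 6.
Train/test split waits on data validation (finishes hour 6), so it starts at hour 6 and finishes at 6 + 6 = hour 12.
Model training has to wait for train/test split (finishes hour 12, plus 3-hour gap → hour 15); data validation (finishes hour 6). The latest of these is hour 15, so model training runs hour 15 to 15 + 3 = hour 18.
Deployment has to wait for model training (finishes hour 18, plus 3-hour gap → hour 21); data validation (finishes hour 6). The latest of these is hour 21, so deployment runs hour 21 to 21 + 6 = hour 27.
After model training (finishes hour 18), calibration can start at hour 18 and finishes at hour 26.
The earliest everything can be done is hour 27, which is after the deadline of 21, so it is not possible.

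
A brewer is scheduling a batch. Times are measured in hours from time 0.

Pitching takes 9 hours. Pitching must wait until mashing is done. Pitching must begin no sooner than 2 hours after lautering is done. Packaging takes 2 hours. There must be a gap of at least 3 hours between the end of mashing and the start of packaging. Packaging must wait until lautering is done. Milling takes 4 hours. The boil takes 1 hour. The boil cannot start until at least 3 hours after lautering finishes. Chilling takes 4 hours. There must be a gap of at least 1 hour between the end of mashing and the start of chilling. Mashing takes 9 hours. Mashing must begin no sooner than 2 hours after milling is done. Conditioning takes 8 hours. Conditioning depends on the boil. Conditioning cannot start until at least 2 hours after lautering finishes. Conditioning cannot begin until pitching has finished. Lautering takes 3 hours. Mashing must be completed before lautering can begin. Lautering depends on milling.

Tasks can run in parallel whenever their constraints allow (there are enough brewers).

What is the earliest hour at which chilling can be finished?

Milling has no prerequisites, so it starts at hour 0 and finishes at hour 4.
Mashing cannot begin until milling (finishes hour 4, plus 2-hour gap → hour 6). It runs from hour 6 to 6 + 9 = hour 15.
After mashing (finishes hour 15, plus 1-hour gap → hour 16), chilling can start at hour 16 and finishes at hour 20.

20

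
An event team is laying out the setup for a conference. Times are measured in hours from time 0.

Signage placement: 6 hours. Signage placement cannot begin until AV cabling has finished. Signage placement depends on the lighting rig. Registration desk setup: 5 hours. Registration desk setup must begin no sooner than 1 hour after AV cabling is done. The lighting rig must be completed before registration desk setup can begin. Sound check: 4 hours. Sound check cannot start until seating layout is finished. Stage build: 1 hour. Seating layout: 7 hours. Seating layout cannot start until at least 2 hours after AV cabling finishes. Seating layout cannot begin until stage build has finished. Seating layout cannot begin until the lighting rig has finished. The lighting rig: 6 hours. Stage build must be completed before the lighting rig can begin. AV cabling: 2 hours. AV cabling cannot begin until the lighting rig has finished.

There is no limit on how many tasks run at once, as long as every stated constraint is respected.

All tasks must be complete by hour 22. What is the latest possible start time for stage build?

Nothing follows sound check; the deadline of hour 22 is its only limit. It must start by 22 − 4 = hour 18.
Since sound check (must start by hour 18) depends on it, seating layout must finish by hour 18. Backing off its 7-hour duration gives a latest start of hour 11.
Nothing follows registration desk setup; the deadline of hour 22 is its only limit. It must start by 22 − 5 = hour 17.
To finish by hour 22, signage placement (duration 6) must start no later than hour 16.
AV cabling must finish in time for seating layout (must start by hour 11, minus 2-hour gap → hour 9); registration desk setup (must start by hour 17, minus 1-hour gap → hour 16); signage placement (must start by hour 16). The tightest is hour 9, so AV cabling must start by 9 − 2 = hour 7.
The lighting rig feeds AV cabling (must start by hour 7); seating layout (must start by hour 11); registration desk setup (must start by hour 17); signage placement (must start by hour 16). Taking the minimum, the lighting rig must finish by hour 7 and start by 7 − 6 = hour 1.
Stage build feeds the lighting rig (must start by hour 1); seating layout (must start by hour 11). Taking the minimum, stage build must finish by hour 1 and start by 1 − 1 = hour 0.

0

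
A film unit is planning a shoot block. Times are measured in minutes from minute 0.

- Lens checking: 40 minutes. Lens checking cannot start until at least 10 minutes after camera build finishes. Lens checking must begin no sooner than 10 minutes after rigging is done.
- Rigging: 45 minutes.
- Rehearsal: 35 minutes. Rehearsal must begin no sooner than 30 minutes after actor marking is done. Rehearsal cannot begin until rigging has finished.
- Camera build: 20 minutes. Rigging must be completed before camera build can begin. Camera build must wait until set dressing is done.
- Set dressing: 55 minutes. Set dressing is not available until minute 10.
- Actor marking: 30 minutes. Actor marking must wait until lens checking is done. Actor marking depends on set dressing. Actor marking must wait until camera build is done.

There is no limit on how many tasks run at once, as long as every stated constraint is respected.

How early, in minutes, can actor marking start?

135

After its own release at minute 10, set dressing can start at minute 10 and finishes at minute 65.
Rigging can start immediately at minute 0; it finishes at minute 45.
Camera build needs all of rigging (finishes minute 45); set dressing (finishes minute 65). That puts its earliest start at minute 65; it finishes at 65 + 20 = minute 85.
Lens checking has to wait for camera build (finishes minute 85, plus 10-minute gap → minute 95); rigging (finishes minute 45, plus 10-minute gap → minute 55). The latest of these is minute 95, so lens checking runs minute 95 to 95 + 40 = minute 135.
Actor marking waits on lens checking (finishes minute 135); set dressing (finishes minute 65); camera build (finishes minute 85). The latest of these is minute 135, which is the earliest actor marking can start.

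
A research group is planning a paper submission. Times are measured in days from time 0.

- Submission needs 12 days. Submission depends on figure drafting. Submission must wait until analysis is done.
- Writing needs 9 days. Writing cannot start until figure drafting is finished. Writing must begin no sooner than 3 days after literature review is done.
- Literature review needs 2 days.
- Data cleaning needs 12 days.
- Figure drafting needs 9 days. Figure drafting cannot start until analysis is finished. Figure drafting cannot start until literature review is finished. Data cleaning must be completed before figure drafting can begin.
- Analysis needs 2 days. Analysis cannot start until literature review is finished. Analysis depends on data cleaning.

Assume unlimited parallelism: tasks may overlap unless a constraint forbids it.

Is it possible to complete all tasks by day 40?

Data cleaning can start immediately at day 0; it finishes at day 12.
Literature review can start immediately at day 0; it finishes at day 2.
Analysis has to wait for literature review (finishes day 2); data cleaning (finishes day 12). The latest of these is day 12, so analysis runs day 12 to 12 + 2 = day 14.
Figure drafting has to wait for analysis (finishes day 14); literature review (finishes day 2); data cleaning (finishes day 12). The latest of these is day 14, so figure drafting runs day 14 to 14 + 9 = day 23.
Submission cannot start until figure drafting (finishes day 23); analysis (finishes day 14). The controlling bound is day 23, so submission finishes at 23 + 12 = day 35.
For writing: figure drafting (finishes day 23); literature review (finishes day 2, plus 3-day gap → day 5). Taking the maximum gives a start of day 23, and it finishes at 23 + 9 = day 32.
Every task is finished by day 35, which is no later than the deadline of 40, so the schedule is feasible.

Yes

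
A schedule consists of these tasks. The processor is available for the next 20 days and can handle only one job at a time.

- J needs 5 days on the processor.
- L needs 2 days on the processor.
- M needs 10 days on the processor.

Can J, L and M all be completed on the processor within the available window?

Running back to back, the jobs need 5 + 2 + 10 = 17 days on the processor.
Since 17 ≤ 20, they fit within the window.

Yes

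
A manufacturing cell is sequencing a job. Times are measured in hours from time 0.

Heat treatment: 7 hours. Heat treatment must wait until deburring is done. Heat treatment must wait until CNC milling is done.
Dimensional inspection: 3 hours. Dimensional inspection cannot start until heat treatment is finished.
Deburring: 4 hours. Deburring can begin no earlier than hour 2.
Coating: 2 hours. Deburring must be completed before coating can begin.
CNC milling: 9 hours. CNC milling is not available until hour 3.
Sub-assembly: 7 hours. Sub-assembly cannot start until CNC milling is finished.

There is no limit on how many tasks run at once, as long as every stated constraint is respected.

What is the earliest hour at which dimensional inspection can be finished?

CNC milling waits on its own release at hour 3, so it starts at hour 3 and finishes at 3 + 9 = hour 12.
Deburring cannot begin until its own release at hour 2. It runs from hour 2 to 2 + 4 = hour 6.
Heat treatment cannot start until deburring (finishes hour 6); CNC milling (finishes hour 12). The controlling bound is hour 12, so heat treatment finishes at 12 + 7 = hour 19.
Dimensional inspection waits on heat treatment (finishes hour 19), so it starts at hour 19 and finishes at 19 + 3 = hour 22.

22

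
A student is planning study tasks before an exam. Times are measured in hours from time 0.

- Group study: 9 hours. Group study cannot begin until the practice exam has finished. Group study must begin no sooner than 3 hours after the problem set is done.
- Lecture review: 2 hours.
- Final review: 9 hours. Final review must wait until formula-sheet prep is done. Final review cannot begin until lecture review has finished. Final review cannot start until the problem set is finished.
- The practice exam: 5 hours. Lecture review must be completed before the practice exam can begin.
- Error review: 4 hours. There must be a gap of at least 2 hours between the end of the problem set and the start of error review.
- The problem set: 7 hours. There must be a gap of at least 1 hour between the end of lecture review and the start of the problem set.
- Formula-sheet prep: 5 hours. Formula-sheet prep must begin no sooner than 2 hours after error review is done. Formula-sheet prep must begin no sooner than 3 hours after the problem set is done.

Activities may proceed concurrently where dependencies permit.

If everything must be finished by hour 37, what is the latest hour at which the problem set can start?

Final review must finish by hour 37; it takes 9 hours, so it must start by 37 − 9 = hour 28.
Since final review (must start by hour 28) depends on it, formula-sheet prep must finish by hour 28. Backing off its 5-hour duration gives a latest start of hour 23.
Error review feeds into formula-sheet prep (must start by hour 23, minus 2-hour gap → hour 21); so error review must finish by hour 21 and therefore start by hour 17.
Group study must finish by hour 37; it takes 9 hours, so it must start by 37 − 9 = hour 28.
For the problem set: error review (must start by hour 17, minus 2-hour gap → hour 15); group study (must start by hour 28, minus 3-hour gap → hour 25); formula-sheet prep (must start by hour 23, minus 3-hour gap → hour 20); final review (must start by hour 28). The most restrictive is hour 15; with a 7-hour duration, the problem set must start by hour 8.

8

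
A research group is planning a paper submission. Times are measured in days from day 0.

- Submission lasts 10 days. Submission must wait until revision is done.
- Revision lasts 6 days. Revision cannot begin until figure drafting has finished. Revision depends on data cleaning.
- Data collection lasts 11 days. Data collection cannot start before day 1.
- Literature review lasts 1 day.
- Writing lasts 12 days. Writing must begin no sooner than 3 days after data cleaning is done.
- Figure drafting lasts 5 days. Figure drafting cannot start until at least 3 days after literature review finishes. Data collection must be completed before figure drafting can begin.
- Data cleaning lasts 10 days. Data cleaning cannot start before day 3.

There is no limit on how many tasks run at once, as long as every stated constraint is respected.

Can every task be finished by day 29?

No

After its own release at day 3, data cleaning can start at day 3 and finishes at day 13.
After data cleaning (finishes day 13, plus 3-day gap → day 16), writing can start at day 16 and finishes at day 28.
Data collection cannot begin until its own release at day 1. It runs from day 1 to 1 + 11 = day 12.
Literature review can start immediately at day 0; it finishes at day 1.
Figure drafting needs all of literature review (finishes day 1, plus 3-day gap → day 4); data collection (finishes day 12). That puts its earliest start at day 12; it finishes at 12 + 5 = day 17.
Revision cannot start until figure drafting (finishes day 17); data cleaning (finishes day 13). The controlling bound is day 17, so revision finishes at 17 + 6 = day 23.
Submission cannot begin until revision (finishes day 23). It runs from day 23 to 23 + 10 = day 33.
The earliest everything can be done is day 33, which is after the deadline of 29, so it is not possible.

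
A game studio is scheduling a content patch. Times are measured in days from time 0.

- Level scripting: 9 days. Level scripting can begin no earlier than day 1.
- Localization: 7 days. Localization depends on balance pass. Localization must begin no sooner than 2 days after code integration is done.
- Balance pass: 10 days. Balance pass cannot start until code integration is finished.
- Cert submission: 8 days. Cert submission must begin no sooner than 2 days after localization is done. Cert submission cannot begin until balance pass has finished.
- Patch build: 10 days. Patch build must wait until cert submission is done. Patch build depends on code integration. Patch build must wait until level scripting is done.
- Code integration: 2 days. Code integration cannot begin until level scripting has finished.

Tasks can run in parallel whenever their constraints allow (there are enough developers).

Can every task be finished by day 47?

Level scripting cannot begin until its own release at day 1. It runs from day 1 to 1 + 9 = day 10.
Code integration waits on level scripting (finishes day 10), so it starts at day 10 and finishes at 10 + 2 = day 12.
Balance pass cannot begin until code integration (finishes day 12). It runs from day 12 to 12 + 10 = day 22.
For localization: balance pass (finishes day 22); code integration (finishes day 12, plus 2-day gap → day 14). Taking the maximum gives a start of day 22, and it finishes at 22 + 7 = day 29.
For cert submission: localization (finishes day 29, plus 2-day gap → day 31); balance pass (finishes day 22). Taking the maximum gives a start of day 31, and it finishes at 31 + 8 = day 39.
Patch build cannot start until cert submission (finishes day 39); code integration (finishes day 12); level scripting (finishes day 10). The controlling bound is day 39, so patch build finishes at 39 + 10 = day 49.
The earliest everything can be done is day 49, which is after the deadline of 47, so it is not possible.

No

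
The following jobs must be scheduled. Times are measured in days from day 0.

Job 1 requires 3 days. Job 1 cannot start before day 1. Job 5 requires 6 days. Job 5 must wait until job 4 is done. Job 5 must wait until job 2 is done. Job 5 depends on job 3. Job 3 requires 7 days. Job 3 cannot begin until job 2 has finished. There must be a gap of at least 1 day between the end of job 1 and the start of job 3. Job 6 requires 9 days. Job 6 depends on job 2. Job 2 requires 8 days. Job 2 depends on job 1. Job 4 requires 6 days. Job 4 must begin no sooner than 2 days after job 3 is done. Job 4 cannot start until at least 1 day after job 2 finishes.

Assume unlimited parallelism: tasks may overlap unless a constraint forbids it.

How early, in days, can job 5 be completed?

Job 1 cannot begin until its own release at day 1. It runs from day 1 to 1 + 3 = day 4.
Job 2 cannot begin until job 1 (finishes day 4). It runs from day 4 to 4 + 8 = day 12.
Job 3 cannot start until job 2 (finishes day 12); job 1 (finishes day 4, plus 1-day gap → day 5). The controlling bound is day 12, so job 3 finishes at 12 + 7 = day 19.
Job 4 has to wait for job 3 (finishes day 19, plus 2-day gap → day 21); job 2 (finishes day 12, plus 1-day gap → day 13). The latest of these is day 21, so job 4 runs day 21 to 21 + 6 = day 27.
Job 5 has to wait for job 4 (finishes day 27); job 2 (finishes day 12); job 3 (finishes day 19). The latest of these is day 27, so job 5 runs day 27 to 27 + 6 = day 33.

33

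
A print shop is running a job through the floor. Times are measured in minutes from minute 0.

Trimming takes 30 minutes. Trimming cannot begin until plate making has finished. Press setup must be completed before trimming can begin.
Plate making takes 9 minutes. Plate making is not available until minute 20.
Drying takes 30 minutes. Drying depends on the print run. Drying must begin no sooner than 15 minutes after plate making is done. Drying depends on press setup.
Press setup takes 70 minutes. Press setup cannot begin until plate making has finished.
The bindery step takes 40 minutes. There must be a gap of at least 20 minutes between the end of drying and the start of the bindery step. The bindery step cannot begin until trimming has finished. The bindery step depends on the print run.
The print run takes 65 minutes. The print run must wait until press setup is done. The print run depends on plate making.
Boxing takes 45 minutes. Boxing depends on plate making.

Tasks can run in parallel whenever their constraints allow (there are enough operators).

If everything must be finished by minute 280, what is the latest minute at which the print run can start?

The bindery step has no dependents, so it just needs to finish by minute 280. Starting by 280 − 40 = minute 240 achieves that.
Drying feeds into the bindery step (must start by minute 240, minus 20-minute gap → minute 220); so drying must finish by minute 220 and therefore start by minute 190.
The print run has several dependents: drying (must start by minute 190); the bindery step (must start by minute 240). The earliest of those limits is minute 190, so the print run must start by 190 − 65 = minute 125.

125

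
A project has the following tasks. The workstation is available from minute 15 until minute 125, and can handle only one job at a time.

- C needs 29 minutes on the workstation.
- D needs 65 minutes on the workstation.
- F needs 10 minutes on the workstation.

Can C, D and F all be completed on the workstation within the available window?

The workstation window is 125 − 15 = 110 minutes.
Running back to back, the jobs need 29 + 65 + 10 = 104 minutes on the workstation.
Since 104 ≤ 110, they fit within the window.

Yes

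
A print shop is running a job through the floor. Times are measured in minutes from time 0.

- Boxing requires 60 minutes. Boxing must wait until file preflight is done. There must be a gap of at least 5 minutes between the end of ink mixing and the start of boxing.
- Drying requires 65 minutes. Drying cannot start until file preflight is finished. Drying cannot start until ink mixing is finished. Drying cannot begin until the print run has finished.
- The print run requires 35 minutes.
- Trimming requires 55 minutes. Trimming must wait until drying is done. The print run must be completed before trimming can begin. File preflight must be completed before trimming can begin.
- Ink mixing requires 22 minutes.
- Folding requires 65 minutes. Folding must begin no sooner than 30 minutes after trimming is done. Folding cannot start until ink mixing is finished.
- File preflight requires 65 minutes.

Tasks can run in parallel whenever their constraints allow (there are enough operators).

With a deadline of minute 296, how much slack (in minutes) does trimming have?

Nothing blocks the print run, so it runs from minute 0 to minute 35.
Nothing blocks ink mixing, so it runs from minute 0 to minute 22.
File preflight can start immediately at minute 0; it finishes at minute 65.
Drying needs all of file preflight (finishes minute 65); ink mixing (finishes minute 22); the print run (finishes minute 35). That puts its earliest start at minute 65; it finishes at 65 + 65 = minute 130.
Trimming has to wait for drying (finishes minute 130); the print run (finishes minute 35); file preflight (finishes minute 65). The latest of these is minute 130, so trimming runs minute 130 to 130 + 55 = minute 185.

Working backward from the deadline:
To finish by minute 296, folding (duration 65) must start no later than minute 231.
Trimming has to be done before folding (must start by minute 231, minus 30-minute gap → minute 201). That means finishing by minute 201, i.e. starting by 201 − 55 = minute 146.
So trimming can start as early as minute 130 and as late as minute 146, giving 146 − 130 = 16 minutes of slack.

16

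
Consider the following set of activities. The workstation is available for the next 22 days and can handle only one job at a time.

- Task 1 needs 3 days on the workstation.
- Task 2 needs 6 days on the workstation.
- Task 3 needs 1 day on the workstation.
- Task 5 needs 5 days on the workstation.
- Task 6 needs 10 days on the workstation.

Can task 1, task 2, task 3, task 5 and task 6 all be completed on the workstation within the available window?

Running back to back, the jobs need 3 + 6 + 1 + 5 + 10 = 25 days on the workstation.
Since 25 > 22, they cannot all fit.

No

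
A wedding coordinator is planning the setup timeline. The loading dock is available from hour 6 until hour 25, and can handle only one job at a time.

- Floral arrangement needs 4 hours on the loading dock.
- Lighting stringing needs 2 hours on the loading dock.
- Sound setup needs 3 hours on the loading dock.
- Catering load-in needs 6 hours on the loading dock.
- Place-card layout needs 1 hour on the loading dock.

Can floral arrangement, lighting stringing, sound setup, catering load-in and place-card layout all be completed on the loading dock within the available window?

Yes

The loading dock window is 25 − 6 = 19 hours.
Running back to back, the jobs need 4 + 2 + 3 + 6 + 1 = 16 hours on the loading dock.
Since 16 ≤ 19, they fit within the window.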